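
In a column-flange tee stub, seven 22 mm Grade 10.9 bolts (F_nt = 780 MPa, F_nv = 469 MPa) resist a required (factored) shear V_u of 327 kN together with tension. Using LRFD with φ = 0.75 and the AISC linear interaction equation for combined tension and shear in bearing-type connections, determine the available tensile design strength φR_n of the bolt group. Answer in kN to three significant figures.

1480 kN

A_b = π·22²/4 = 380.1 mm²; f_rv = 327 × 1000 / (7 × 380.1) = 122.9 MPa.
F'_nt = 1.3 F_nt − (F_nt / φF_nv) f_rv = 1.3·780 − (780/(0.75·469))·122.9 = 741.5 MPa, capped at F_nt → F'_nt = 741.5 MPa.
R_n = F'_nt · A_b · n = 741.5 × 380.1 × 7 / 1000 = 1973 kN.
Design strength φR_n = 0.75 × 1973 = 1480 kN.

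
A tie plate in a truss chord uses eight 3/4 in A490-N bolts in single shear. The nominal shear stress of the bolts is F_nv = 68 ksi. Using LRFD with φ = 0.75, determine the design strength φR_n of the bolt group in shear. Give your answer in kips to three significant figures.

A_b = π × 0.75² / 4 = 0.4418 in².
R_n = F_nv · A_b · n · n_s = 68 × 0.4418 × 8 × 1 = 240.3 kips.
Design strength φR_n = 0.75 × 240.3 = 180 kips.

180 kips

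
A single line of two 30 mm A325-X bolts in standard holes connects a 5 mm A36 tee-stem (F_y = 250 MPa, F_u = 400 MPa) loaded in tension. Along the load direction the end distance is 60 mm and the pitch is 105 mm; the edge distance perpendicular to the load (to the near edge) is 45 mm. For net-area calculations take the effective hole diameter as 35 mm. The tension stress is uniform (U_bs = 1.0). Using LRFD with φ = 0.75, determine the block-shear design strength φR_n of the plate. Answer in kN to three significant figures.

Shear plane L_v = 60 + 1·105 = 165 mm; A_gv = 165 × 5 = 825 mm².
A_nv = (165 − 1.5·35) × 5 = 562.5 mm².
A_nt = (45 − 0.5·35) × 5 = 137.5 mm².
0.6 F_u A_nv = 135 kN; 0.6 F_y A_gv = 123.8 kN → shear yielding governs the shear term.
R_n = 123.8 + 1.0 × 400 × 137.5 / 1000 = 178.8 kN.
Design strength φR_n = 0.75 × 178.8 = 134 kN.

134 kN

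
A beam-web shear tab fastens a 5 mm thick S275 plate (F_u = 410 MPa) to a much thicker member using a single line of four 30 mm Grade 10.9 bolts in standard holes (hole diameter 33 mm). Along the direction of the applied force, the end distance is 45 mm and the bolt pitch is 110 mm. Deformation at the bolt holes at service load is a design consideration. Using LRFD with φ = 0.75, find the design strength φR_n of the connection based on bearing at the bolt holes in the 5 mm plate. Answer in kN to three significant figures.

385 kN

Per bolt r_n = 1.2 l_c t F_u ≤ 2.4 d t F_u; upper limit = 2.4 × 30 × 5 × 410 / 1000 = 147.6 kN.
Edge bolt: l_c = 45 − 33/2 = 28.5 mm → 1.2 × 28.5 × 5 × 410 / 1000 = 70.11 → r_n = 70.11 kN.
Interior bolts: l_c = 110 − 33 = 77 mm → 1.2 × 77 × 5 × 410 / 1000 = 189.4 → r_n = 147.6 kN.
R_n = 1 × 70.11 + 3 × 147.6 = 512.9 kN.
Design strength φR_n = 0.75 × 512.9 = 385 kN.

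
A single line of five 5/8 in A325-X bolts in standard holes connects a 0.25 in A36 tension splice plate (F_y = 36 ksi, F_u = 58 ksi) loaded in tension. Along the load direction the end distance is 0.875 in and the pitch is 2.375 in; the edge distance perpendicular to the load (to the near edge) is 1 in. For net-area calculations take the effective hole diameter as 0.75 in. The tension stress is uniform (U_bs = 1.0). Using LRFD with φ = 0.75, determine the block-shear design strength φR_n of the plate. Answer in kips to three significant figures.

Shear plane L_v = 0.875 + 4·2.375 = 10.38 in; A_gv = 10.38 × 0.25 = 2.594 in².
A_nv = (10.38 − 4.5·0.75) × 0.25 = 1.75 in².
A_nt = (1 − 0.5·0.75) × 0.25 = 0.1562 in².
0.6 F_u A_nv = 60.9 kips; 0.6 F_y A_gv = 56.02 kips → shear yielding governs the shear term.
R_n = 56.02 + 1.0 × 58 × 0.1562 = 65.09 kips.
Design strength φR_n = 0.75 × 65.09 = 48.8 kips.

48.8 kips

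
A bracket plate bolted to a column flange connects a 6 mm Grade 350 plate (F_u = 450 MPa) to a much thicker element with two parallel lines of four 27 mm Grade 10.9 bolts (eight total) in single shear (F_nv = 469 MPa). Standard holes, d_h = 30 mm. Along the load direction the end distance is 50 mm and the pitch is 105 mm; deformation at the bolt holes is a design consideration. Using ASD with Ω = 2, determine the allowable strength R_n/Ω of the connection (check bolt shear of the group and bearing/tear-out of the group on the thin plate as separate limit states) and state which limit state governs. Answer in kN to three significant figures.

638 kN (bearing governs)

Bolt shear: A_b = π·27²/4 = 572.6 mm²; R_n = 469 × 572.6 × 8 × 1 / 1000 = 2148 kN → 2148 / 2 = 1070 kN.
Bearing (1.2 l_c t F_u ≤ 2.4 d t F_u): upper limit = 2.4·27·6·450 / 1000 = 175 kN.
  Edge l_c = 50 − 30/2 = 35 → r_n = 113.4 kN; interior l_c = 105 − 30 = 75 → r_n = 175 kN.
  R_n,bearing = 2·113.4 + 6·175 = 1277 kN → 1277 / 2 = 638 kN.
Bearing governs: 638 kN.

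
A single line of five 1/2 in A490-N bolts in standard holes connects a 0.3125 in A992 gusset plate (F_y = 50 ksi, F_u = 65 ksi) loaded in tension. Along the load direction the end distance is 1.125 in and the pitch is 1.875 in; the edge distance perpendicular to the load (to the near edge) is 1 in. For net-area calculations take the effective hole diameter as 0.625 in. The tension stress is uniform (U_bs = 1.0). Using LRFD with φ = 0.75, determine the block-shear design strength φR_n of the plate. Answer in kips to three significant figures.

63.6 kips

Shear plane L_v = 1.125 + 4·1.875 = 8.625 in; A_gv = 8.625 × 0.3125 = 2.695 in².
A_nv = (8.625 − 4.5·0.625) × 0.3125 = 1.816 in².
A_nt = (1 − 0.5·0.625) × 0.3125 = 0.2148 in².
0.6 F_u A_nv = 70.84 kips; 0.6 F_y A_gv = 80.86 kips → shear rupture governs the shear term.
R_n = 70.84 + 1.0 × 65 × 0.2148 = 84.8 kips.
Design strength φR_n = 0.75 × 84.8 = 63.6 kips.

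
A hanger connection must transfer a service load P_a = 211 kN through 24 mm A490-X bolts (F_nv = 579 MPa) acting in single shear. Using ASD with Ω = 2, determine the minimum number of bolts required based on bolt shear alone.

A_b = π·24²/4 = 452.4 mm².
Per-bolt allowable strength R_n/Ω = 579 × 452.4 × 1 / 1000 / 2 = 131 kN.
n ≥ 211 / 131 = 1.611 → use 2 bolts.

2 bolts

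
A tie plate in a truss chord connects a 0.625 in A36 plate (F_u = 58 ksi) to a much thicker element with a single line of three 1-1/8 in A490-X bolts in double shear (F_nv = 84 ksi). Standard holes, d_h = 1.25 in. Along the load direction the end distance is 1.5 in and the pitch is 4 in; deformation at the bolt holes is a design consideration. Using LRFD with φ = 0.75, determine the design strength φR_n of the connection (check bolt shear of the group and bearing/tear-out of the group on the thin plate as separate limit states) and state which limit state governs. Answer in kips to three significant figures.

Bolt shear: A_b = π·1.125²/4 = 0.994 in²; R_n = 84 × 0.994 × 3 × 2 = 501 kips → 0.75 × 501 = 376 kips.
Bearing (1.2 l_c t F_u ≤ 2.4 d t F_u): upper limit = 2.4·1.125·0.625·58 = 97.87 kips.
  Edge l_c = 1.5 − 1.25/2 = 0.875 → r_n = 38.06 kips; interior l_c = 4 − 1.25 = 2.75 → r_n = 97.87 kips.
  R_n,bearing = 1·38.06 + 2·97.87 = 233.8 kips → 0.75 × 233.8 = 175 kips.
Bearing governs: 175 kips.

175 kips (bearing governs)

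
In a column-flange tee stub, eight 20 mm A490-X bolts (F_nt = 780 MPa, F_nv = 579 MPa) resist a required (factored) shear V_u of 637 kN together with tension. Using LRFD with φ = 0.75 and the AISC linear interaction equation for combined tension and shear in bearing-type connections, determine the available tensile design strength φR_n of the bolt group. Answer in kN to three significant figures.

1050 kN

A_b = π·20²/4 = 314.2 mm²; f_rv = 637 × 1000 / (8 × 314.2) = 253.5 MPa.
F'_nt = 1.3 F_nt − (F_nt / φF_nv) f_rv = 1.3·780 − (780/(0.75·579))·253.5 = 558.7 MPa, capped at F_nt → F'_nt = 558.7 MPa.
R_n = F'_nt · A_b · n = 558.7 × 314.2 × 8 / 1000 = 1404 kN.
Design strength φR_n = 0.75 × 1404 = 1050 kN.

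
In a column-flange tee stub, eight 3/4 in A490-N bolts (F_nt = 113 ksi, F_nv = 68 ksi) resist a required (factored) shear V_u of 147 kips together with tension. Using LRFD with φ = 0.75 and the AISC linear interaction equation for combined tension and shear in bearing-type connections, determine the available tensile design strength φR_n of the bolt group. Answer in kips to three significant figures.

145 kips

A_b = π·0.75²/4 = 0.4418 in²; f_rv = 147 / (8 × 0.4418) = 41.59 ksi.
F'_nt = 1.3 F_nt − (F_nt / φF_nv) f_rv = 1.3·113 − (113/(0.75·68))·41.59 = 54.74 ksi, capped at F_nt → F'_nt = 54.74 ksi.
R_n = F'_nt · A_b · n = 54.74 × 0.4418 × 8 = 193.5 kips.
Design strength φR_n = 0.75 × 193.5 = 145 kips.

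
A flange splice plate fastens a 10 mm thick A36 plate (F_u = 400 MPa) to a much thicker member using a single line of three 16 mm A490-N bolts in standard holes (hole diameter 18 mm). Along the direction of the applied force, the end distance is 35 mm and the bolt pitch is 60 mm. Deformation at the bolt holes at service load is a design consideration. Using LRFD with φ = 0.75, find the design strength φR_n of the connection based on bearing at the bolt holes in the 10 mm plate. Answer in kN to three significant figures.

Per bolt r_n = 1.2 l_c t F_u ≤ 2.4 d t F_u; upper limit = 2.4 × 16 × 10 × 400 / 1000 = 153.6 kN.
Edge bolt: l_c = 35 − 18/2 = 26 mm → 1.2 × 26 × 10 × 400 / 1000 = 124.8 → r_n = 124.8 kN.
Interior bolts: l_c = 60 − 18 = 42 mm → 1.2 × 42 × 10 × 400 / 1000 = 201.6 → r_n = 153.6 kN.
R_n = 1 × 124.8 + 2 × 153.6 = 432 kN.
Design strength φR_n = 0.75 × 432 = 324 kN.

324 kN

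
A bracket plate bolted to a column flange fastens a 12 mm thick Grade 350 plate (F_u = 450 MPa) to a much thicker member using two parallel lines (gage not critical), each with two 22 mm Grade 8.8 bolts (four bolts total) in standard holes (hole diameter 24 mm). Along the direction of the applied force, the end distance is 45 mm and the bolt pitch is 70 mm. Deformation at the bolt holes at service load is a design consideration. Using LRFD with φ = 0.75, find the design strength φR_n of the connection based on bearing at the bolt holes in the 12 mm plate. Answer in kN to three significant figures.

748 kN

Per bolt r_n = 1.2 l_c t F_u ≤ 2.4 d t F_u; upper limit = 2.4 × 22 × 12 × 450 / 1000 = 285.1 kN.
Edge bolt: l_c = 45 − 24/2 = 33 mm → 1.2 × 33 × 12 × 450 / 1000 = 213.8 → r_n = 213.8 kN.
Interior bolts: l_c = 70 − 24 = 46 mm → 1.2 × 46 × 12 × 450 / 1000 = 298.1 → r_n = 285.1 kN.
R_n = 2 × 213.8 + 2 × 285.1 = 997.9 kN.
Design strength φR_n = 0.75 × 997.9 = 748 kN.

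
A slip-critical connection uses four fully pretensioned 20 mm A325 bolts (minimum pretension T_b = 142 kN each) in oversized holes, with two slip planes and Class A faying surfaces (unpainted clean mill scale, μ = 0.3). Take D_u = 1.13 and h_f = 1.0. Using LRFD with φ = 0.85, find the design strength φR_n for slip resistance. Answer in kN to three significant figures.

327 kN

R_n = μ · D_u · h_f · T_b · n_s · n_b = 0.3 × 1.13 × 1.0 × 142 × 2 × 4 = 385.1 kN.
Design strength φR_n = 0.85 × 385.1 = 327 kN.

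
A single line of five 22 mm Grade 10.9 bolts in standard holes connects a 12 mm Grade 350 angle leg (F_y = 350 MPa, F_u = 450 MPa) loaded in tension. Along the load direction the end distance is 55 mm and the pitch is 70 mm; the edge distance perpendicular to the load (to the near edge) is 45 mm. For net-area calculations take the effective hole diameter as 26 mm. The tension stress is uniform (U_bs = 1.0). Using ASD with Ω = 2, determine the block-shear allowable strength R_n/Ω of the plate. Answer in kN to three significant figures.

440 kN

Shear plane L_v = 55 + 4·70 = 335 mm; A_gv = 335 × 12 = 4020 mm².
A_nv = (335 − 4.5·26) × 12 = 2616 mm².
A_nt = (45 − 0.5·26) × 12 = 384 mm².
0.6 F_u A_nv = 706.3 kN; 0.6 F_y A_gv = 844.2 kN → shear rupture governs the shear term.
R_n = 706.3 + 1.0 × 450 × 384 / 1000 = 879.1 kN.
Allowable strength R_n/Ω = 879.1 / 2 = 440 kN.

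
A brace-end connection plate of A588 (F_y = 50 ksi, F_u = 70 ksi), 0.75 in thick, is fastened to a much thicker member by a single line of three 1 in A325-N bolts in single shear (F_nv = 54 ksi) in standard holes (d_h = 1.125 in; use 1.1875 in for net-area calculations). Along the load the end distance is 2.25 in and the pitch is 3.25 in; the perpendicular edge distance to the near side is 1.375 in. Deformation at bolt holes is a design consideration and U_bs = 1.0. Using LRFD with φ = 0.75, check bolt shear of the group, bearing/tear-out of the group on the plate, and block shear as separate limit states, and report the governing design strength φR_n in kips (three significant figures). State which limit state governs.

95.4 kips (bolt shear governs)

Bolt shear: A_b = π·1²/4 = 0.7854 in²; R_n = 54 × 0.7854 × 3 × 1 = 127.2 kips → 0.75 × 127.2 = 95.4 kips.
Bearing: edge l_c = 1.688, r_n = 106.3 kips; interior l_c = 2.125, r_n = 126 kips; R_n = 106.3 + 2·126 = 358.3 kips → 269 kips.
Block shear: A_gv = 6.562, A_nv = 4.336, A_nt = 0.5859 in²; R_n = min(0.6F_uA_nv, 0.6F_yA_gv) + U_bs·F_u·A_nt = 223.1 kips → 167 kips.
Bolt shear governs: 95.4 kips.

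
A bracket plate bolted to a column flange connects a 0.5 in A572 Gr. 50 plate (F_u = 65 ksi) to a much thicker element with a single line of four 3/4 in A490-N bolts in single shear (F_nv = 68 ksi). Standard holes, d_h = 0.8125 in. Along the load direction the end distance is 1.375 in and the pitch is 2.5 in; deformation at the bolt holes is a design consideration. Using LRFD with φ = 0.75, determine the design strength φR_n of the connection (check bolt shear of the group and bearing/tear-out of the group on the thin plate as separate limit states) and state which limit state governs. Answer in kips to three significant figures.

90.1 kips (bolt shear governs)

Bolt shear: A_b = π·0.75²/4 = 0.4418 in²; R_n = 68 × 0.4418 × 4 × 1 = 120.2 kips → 0.75 × 120.2 = 90.1 kips.
Bearing (1.2 l_c t F_u ≤ 2.4 d t F_u): upper limit = 2.4·0.75·0.5·65 = 58.5 kips.
  Edge l_c = 1.375 − 0.8125/2 = 0.9688 → r_n = 37.78 kips; interior l_c = 2.5 − 0.8125 = 1.688 → r_n = 58.5 kips.
  R_n,bearing = 1·37.78 + 3·58.5 = 213.3 kips → 0.75 × 213.3 = 160 kips.
Bolt shear governs: 90.1 kips.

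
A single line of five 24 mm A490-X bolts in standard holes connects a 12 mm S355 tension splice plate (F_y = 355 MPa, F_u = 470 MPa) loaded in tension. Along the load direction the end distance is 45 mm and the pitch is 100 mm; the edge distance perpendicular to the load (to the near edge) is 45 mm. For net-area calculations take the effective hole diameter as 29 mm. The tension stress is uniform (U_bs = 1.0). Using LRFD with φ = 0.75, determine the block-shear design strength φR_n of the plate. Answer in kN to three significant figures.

Shear plane L_v = 45 + 4·100 = 445 mm; A_gv = 445 × 12 = 5340 mm².
A_nv = (445 − 4.5·29) × 12 = 3774 mm².
A_nt = (45 − 0.5·29) × 12 = 366 mm².
0.6 F_u A_nv = 1064 kN; 0.6 F_y A_gv = 1137 kN → shear rupture governs the shear term.
R_n = 1064 + 1.0 × 470 × 366 / 1000 = 1236 kN.
Design strength φR_n = 0.75 × 1236 = 927 kN.

927 kN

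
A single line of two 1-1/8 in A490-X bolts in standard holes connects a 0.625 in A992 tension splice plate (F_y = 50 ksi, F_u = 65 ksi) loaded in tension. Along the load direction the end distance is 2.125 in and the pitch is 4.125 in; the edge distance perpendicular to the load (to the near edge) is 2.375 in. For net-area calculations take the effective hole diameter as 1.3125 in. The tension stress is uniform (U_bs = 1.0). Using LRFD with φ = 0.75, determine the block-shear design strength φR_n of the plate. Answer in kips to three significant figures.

Shear plane L_v = 2.125 + 1·4.125 = 6.25 in; A_gv = 6.25 × 0.625 = 3.906 in².
A_nv = (6.25 − 1.5·1.3125) × 0.625 = 2.676 in².
A_nt = (2.375 − 0.5·1.3125) × 0.625 = 1.074 in².
0.6 F_u A_nv = 104.4 kips; 0.6 F_y A_gv = 117.2 kips → shear rupture governs the shear term.
R_n = 104.4 + 1.0 × 65 × 1.074 = 174.2 kips.
Design strength φR_n = 0.75 × 174.2 = 131 kips.

131 kips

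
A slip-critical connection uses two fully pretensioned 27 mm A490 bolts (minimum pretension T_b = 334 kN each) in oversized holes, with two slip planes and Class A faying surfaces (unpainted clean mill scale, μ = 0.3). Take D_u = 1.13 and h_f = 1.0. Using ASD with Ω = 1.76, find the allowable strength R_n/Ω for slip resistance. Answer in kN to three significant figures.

R_n = μ · D_u · h_f · T_b · n_s · n_b = 0.3 × 1.13 × 1.0 × 334 × 2 × 2 = 452.9 kN.
Allowable strength R_n/Ω = 452.9 / 1.76 = 257 kN.

257 kN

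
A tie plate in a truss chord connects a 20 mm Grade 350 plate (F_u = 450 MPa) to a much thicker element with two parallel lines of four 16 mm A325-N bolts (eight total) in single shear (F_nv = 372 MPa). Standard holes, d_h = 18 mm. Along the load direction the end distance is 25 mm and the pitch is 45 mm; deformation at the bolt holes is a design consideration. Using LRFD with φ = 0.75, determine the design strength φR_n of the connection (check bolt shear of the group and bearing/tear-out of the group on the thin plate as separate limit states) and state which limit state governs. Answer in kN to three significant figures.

449 kN (bolt shear governs)

Bolt shear: A_b = π·16²/4 = 201.1 mm²; R_n = 372 × 201.1 × 8 × 1 / 1000 = 598.4 kN → 0.75 × 598.4 = 449 kN.
Bearing (1.2 l_c t F_u ≤ 2.4 d t F_u): upper limit = 2.4·16·20·450 / 1000 = 345.6 kN.
  Edge l_c = 25 − 18/2 = 16 → r_n = 172.8 kN; interior l_c = 45 − 18 = 27 → r_n = 291.6 kN.
  R_n,bearing = 2·172.8 + 6·291.6 = 2095 kN → 0.75 × 2095 = 1570 kN.
Bolt shear governs: 449 kN.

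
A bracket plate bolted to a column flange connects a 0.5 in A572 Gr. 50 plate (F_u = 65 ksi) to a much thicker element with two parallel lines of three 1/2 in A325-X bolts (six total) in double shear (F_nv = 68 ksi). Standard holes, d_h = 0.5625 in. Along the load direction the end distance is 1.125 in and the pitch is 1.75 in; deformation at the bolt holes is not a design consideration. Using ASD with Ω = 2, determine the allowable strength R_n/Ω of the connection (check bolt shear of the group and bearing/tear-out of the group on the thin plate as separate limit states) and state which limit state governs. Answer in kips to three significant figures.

80.1 kips (bolt shear governs)

Bolt shear: A_b = π·0.5²/4 = 0.1963 in²; R_n = 68 × 0.1963 × 6 × 2 = 160.2 kips → 160.2 / 2 = 80.1 kips.
Bearing (1.5 l_c t F_u ≤ 3.0 d t F_u): upper limit = 3.0·0.5·0.5·65 = 48.75 kips.
  Edge l_c = 1.125 − 0.5625/2 = 0.8438 → r_n = 41.13 kips; interior l_c = 1.75 − 0.5625 = 1.188 → r_n = 48.75 kips.
  R_n,bearing = 2·41.13 + 4·48.75 = 277.3 kips → 277.3 / 2 = 139 kips.
Bolt shear governs: 80.1 kips.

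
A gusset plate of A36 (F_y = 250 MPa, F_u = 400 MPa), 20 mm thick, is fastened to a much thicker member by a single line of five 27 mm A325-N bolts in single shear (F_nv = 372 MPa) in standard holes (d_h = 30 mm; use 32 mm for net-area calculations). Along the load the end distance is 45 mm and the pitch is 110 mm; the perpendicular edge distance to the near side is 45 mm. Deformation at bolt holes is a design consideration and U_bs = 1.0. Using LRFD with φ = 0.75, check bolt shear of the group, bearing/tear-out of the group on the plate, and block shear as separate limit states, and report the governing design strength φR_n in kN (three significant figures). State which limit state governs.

799 kN (bolt shear governs)

Bolt shear: A_b = π·27²/4 = 572.6 mm²; R_n = 372 × 572.6 × 5 × 1 / 1000 = 1065 kN → 0.75 × 1065 = 799 kN.
Bearing: edge l_c = 30, r_n = 288 kN; interior l_c = 80, r_n = 518.4 kN; R_n = 288 + 4·518.4 = 2362 kN → 1770 kN.
Block shear: A_gv = 9700, A_nv = 6820, A_nt = 580 mm²; R_n = min(0.6F_uA_nv, 0.6F_yA_gv) + U_bs·F_u·A_nt = 1687 kN → 1270 kN.
Bolt shear governs: 799 kN.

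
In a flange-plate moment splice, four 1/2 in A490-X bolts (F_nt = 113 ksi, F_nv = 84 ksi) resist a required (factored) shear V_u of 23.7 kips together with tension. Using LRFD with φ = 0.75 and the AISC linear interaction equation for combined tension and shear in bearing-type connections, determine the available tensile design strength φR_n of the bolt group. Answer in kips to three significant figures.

A_b = π·0.5²/4 = 0.1963 in²; f_rv = 23.7 / (4 × 0.1963) = 30.18 ksi.
F'_nt = 1.3 F_nt − (F_nt / φF_nv) f_rv = 1.3·113 − (113/(0.75·84))·30.18 = 92.78 ksi, capped at F_nt → F'_nt = 92.78 ksi.
R_n = F'_nt · A_b · n = 92.78 × 0.1963 × 4 = 72.87 kips.
Design strength φR_n = 0.75 × 72.87 = 54.6 kips.

54.6 kips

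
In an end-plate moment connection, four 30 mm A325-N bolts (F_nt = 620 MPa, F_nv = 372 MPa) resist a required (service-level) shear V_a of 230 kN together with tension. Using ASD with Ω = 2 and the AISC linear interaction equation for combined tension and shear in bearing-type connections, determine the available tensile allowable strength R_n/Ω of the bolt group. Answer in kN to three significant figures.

A_b = π·30²/4 = 706.9 mm²; f_rv = 230 × 1000 / (4 × 706.9) = 81.35 MPa.
F'_nt = 1.3 F_nt − (Ω F_nt / F_nv) f_rv = 1.3·620 − (2·620/372)·81.35 = 534.8 MPa, capped at F_nt → F'_nt = 534.8 MPa.
R_n = F'_nt · A_b · n = 534.8 × 706.9 × 4 / 1000 = 1512 kN.
Allowable strength R_n/Ω = 1512 / 2 = 756 kN.

756 kN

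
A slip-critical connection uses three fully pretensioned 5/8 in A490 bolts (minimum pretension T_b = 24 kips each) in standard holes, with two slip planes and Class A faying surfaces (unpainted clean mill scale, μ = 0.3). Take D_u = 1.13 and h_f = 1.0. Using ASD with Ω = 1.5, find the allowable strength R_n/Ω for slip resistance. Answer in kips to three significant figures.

R_n = μ · D_u · h_f · T_b · n_s · n_b = 0.3 × 1.13 × 1.0 × 24 × 2 × 3 = 48.82 kips.
Allowable strength R_n/Ω = 48.82 / 1.5 = 32.5 kips.

32.5 kips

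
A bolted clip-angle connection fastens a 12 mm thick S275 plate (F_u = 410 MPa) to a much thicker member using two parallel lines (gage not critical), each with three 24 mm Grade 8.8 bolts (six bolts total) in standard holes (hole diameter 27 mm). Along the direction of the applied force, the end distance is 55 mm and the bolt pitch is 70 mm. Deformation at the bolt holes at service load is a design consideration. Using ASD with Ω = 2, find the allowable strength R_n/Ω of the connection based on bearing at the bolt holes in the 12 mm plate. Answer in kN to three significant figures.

753 kN

Per bolt r_n = 1.2 l_c t F_u ≤ 2.4 d t F_u; upper limit = 2.4 × 24 × 12 × 410 / 1000 = 283.4 kN.
Edge bolt: l_c = 55 − 27/2 = 41.5 mm → 1.2 × 41.5 × 12 × 410 / 1000 = 245 → r_n = 245 kN.
Interior bolts: l_c = 70 − 27 = 43 mm → 1.2 × 43 × 12 × 410 / 1000 = 253.9 → r_n = 253.9 kN.
R_n = 2 × 245 + 4 × 253.9 = 1506 kN.
Allowable strength R_n/Ω = 1506 / 2 = 753 kN.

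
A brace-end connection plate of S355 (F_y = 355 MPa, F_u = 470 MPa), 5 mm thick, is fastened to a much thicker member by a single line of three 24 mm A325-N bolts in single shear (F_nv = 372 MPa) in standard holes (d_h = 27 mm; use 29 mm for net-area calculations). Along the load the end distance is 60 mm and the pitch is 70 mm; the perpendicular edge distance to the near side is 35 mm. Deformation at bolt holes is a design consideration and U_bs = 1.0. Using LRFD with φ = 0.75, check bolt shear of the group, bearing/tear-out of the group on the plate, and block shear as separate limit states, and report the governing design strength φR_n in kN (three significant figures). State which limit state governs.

Bolt shear: A_b = π·24²/4 = 452.4 mm²; R_n = 372 × 452.4 × 3 × 1 / 1000 = 504.9 kN → 0.75 × 504.9 = 379 kN.
Bearing: edge l_c = 46.5, r_n = 131.1 kN; interior l_c = 43, r_n = 121.3 kN; R_n = 131.1 + 2·121.3 = 373.6 kN → 280 kN.
Block shear: A_gv = 1000, A_nv = 637.5, A_nt = 102.5 mm²; R_n = min(0.6F_uA_nv, 0.6F_yA_gv) + U_bs·F_u·A_nt = 228 kN → 171 kN.
Block shear governs: 171 kN.

171 kN (block shear governs)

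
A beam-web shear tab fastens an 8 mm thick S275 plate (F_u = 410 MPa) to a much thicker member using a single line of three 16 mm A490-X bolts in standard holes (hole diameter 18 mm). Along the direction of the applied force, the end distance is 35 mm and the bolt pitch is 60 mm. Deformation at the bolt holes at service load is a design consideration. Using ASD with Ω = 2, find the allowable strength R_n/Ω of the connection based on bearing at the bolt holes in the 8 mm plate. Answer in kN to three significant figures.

177 kN

Per bolt r_n = 1.2 l_c t F_u ≤ 2.4 d t F_u; upper limit = 2.4 × 16 × 8 × 410 / 1000 = 126 kN.
Edge bolt: l_c = 35 − 18/2 = 26 mm → 1.2 × 26 × 8 × 410 / 1000 = 102.3 → r_n = 102.3 kN.
Interior bolts: l_c = 60 − 18 = 42 mm → 1.2 × 42 × 8 × 410 / 1000 = 165.3 → r_n = 126 kN.
R_n = 1 × 102.3 + 2 × 126 = 354.2 kN.
Allowable strength R_n/Ω = 354.2 / 2 = 177 kN.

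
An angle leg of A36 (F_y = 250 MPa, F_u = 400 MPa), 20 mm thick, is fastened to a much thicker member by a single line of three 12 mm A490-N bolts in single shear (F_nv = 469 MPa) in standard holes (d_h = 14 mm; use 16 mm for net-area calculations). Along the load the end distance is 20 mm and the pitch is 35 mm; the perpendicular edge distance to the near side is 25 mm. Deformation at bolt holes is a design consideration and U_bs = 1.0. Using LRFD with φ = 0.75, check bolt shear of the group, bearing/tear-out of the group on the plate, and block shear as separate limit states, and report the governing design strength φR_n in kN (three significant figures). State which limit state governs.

Bolt shear: A_b = π·12²/4 = 113.1 mm²; R_n = 469 × 113.1 × 3 × 1 / 1000 = 159.1 kN → 0.75 × 159.1 = 119 kN.
Bearing: edge l_c = 13, r_n = 124.8 kN; interior l_c = 21, r_n = 201.6 kN; R_n = 124.8 + 2·201.6 = 528 kN → 396 kN.
Block shear: A_gv = 1800, A_nv = 1000, A_nt = 340 mm²; R_n = min(0.6F_uA_nv, 0.6F_yA_gv) + U_bs·F_u·A_nt = 376 kN → 282 kN.
Bolt shear governs: 119 kN.

119 kN (bolt shear governs)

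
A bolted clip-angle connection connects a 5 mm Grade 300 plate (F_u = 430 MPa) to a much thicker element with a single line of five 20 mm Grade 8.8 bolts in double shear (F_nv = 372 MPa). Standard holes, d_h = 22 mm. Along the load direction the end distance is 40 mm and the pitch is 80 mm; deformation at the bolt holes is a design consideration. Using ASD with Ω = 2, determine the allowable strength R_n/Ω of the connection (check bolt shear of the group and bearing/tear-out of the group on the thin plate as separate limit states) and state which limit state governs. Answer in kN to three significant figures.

Bolt shear: A_b = π·20²/4 = 314.2 mm²; R_n = 372 × 314.2 × 5 × 2 / 1000 = 1169 kN → 1169 / 2 = 584 kN.
Bearing (1.2 l_c t F_u ≤ 2.4 d t F_u): upper limit = 2.4·20·5·430 / 1000 = 103.2 kN.
  Edge l_c = 40 − 22/2 = 29 → r_n = 74.82 kN; interior l_c = 80 − 22 = 58 → r_n = 103.2 kN.
  R_n,bearing = 1·74.82 + 4·103.2 = 487.6 kN → 487.6 / 2 = 244 kN.
Bearing governs: 244 kN.

244 kN (bearing governs)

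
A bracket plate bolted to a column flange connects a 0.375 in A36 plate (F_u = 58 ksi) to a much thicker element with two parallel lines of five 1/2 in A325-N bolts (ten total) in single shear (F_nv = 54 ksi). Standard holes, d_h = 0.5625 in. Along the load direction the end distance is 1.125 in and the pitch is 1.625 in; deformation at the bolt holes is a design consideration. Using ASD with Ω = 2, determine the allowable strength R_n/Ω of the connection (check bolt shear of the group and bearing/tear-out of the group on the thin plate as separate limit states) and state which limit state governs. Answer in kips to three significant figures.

Bolt shear: A_b = π·0.5²/4 = 0.1963 in²; R_n = 54 × 0.1963 × 10 × 1 = 106 kips → 106 / 2 = 53 kips.
Bearing (1.2 l_c t F_u ≤ 2.4 d t F_u): upper limit = 2.4·0.5·0.375·58 = 26.1 kips.
  Edge l_c = 1.125 − 0.5625/2 = 0.8438 → r_n = 22.02 kips; interior l_c = 1.625 − 0.5625 = 1.062 → r_n = 26.1 kips.
  R_n,bearing = 2·22.02 + 8·26.1 = 252.8 kips → 252.8 / 2 = 126 kips.
Bolt shear governs: 53 kips.

53 kips (bolt shear governs)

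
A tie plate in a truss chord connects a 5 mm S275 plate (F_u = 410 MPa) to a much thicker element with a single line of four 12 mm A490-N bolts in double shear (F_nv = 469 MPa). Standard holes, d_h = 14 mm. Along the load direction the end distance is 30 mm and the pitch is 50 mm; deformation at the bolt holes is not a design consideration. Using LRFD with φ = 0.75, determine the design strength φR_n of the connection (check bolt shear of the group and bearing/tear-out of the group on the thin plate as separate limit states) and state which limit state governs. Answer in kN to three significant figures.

219 kN (bearing governs)

Bolt shear: A_b = π·12²/4 = 113.1 mm²; R_n = 469 × 113.1 × 4 × 2 / 1000 = 424.3 kN → 0.75 × 424.3 = 318 kN.
Bearing (1.5 l_c t F_u ≤ 3.0 d t F_u): upper limit = 3.0·12·5·410 / 1000 = 73.8 kN.
  Edge l_c = 30 − 14/2 = 23 → r_n = 70.73 kN; interior l_c = 50 − 14 = 36 → r_n = 73.8 kN.
  R_n,bearing = 1·70.73 + 3·73.8 = 292.1 kN → 0.75 × 292.1 = 219 kN.
Bearing governs: 219 kN.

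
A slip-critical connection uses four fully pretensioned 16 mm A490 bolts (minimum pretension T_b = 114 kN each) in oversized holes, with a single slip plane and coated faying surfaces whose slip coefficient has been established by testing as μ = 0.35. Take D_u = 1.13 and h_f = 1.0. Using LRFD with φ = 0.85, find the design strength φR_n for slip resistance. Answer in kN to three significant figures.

153 kN

R_n = μ · D_u · h_f · T_b · n_s · n_b = 0.35 × 1.13 × 1.0 × 114 × 1 × 4 = 180.3 kN.
Design strength φR_n = 0.85 × 180.3 = 153 kN.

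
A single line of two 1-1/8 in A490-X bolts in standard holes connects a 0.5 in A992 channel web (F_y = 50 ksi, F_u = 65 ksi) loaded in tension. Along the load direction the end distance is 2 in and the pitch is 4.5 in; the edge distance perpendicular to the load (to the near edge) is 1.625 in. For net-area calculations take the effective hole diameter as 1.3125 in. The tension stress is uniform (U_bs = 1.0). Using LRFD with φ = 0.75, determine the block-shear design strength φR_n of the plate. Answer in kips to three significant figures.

Shear plane L_v = 2 + 1·4.5 = 6.5 in; A_gv = 6.5 × 0.5 = 3.25 in².
A_nv = (6.5 − 1.5·1.3125) × 0.5 = 2.266 in².
A_nt = (1.625 − 0.5·1.3125) × 0.5 = 0.4844 in².
0.6 F_u A_nv = 88.36 kips; 0.6 F_y A_gv = 97.5 kips → shear rupture governs the shear term.
R_n = 88.36 + 1.0 × 65 × 0.4844 = 119.8 kips.
Design strength φR_n = 0.75 × 119.8 = 89.9 kips.

89.9 kips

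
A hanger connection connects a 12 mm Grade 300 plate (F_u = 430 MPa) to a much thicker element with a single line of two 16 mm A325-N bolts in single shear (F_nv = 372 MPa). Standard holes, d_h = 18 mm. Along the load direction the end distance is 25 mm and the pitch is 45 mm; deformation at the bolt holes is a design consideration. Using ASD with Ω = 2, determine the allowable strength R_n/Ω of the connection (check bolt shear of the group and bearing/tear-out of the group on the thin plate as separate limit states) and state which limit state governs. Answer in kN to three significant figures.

Bolt shear: A_b = π·16²/4 = 201.1 mm²; R_n = 372 × 201.1 × 2 × 1 / 1000 = 149.6 kN → 149.6 / 2 = 74.8 kN.
Bearing (1.2 l_c t F_u ≤ 2.4 d t F_u): upper limit = 2.4·16·12·430 / 1000 = 198.1 kN.
  Edge l_c = 25 − 18/2 = 16 → r_n = 99.07 kN; interior l_c = 45 − 18 = 27 → r_n = 167.2 kN.
  R_n,bearing = 1·99.07 + 1·167.2 = 266.3 kN → 266.3 / 2 = 133 kN.
Bolt shear governs: 74.8 kN.

74.8 kN (bolt shear governs)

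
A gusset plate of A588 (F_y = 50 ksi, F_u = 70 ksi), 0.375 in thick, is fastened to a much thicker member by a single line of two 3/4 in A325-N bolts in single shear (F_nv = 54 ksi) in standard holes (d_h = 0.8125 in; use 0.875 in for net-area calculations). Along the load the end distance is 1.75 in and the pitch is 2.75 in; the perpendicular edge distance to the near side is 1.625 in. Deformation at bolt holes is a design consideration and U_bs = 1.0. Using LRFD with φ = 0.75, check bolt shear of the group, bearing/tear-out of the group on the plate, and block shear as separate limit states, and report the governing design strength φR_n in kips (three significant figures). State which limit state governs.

Bolt shear: A_b = π·0.75²/4 = 0.4418 in²; R_n = 54 × 0.4418 × 2 × 1 = 47.71 kips → 0.75 × 47.71 = 35.8 kips.
Bearing: edge l_c = 1.344, r_n = 42.33 kips; interior l_c = 1.938, r_n = 47.25 kips; R_n = 42.33 + 1·47.25 = 89.58 kips → 67.2 kips.
Block shear: A_gv = 1.688, A_nv = 1.195, A_nt = 0.4453 in²; R_n = min(0.6F_uA_nv, 0.6F_yA_gv) + U_bs·F_u·A_nt = 81.38 kips → 61 kips.
Bolt shear governs: 35.8 kips.

35.8 kips (bolt shear governs)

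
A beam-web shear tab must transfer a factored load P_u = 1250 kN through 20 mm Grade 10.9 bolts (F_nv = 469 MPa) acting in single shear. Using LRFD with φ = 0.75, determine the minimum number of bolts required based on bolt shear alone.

A_b = π·20²/4 = 314.2 mm².
Per-bolt design strength φR_n = 0.75 × 469 × 314.2 × 1 / 1000 = 110.5 kN.
n ≥ 1250 / 110.5 = 11.31 → use 12 bolts.

12 bolts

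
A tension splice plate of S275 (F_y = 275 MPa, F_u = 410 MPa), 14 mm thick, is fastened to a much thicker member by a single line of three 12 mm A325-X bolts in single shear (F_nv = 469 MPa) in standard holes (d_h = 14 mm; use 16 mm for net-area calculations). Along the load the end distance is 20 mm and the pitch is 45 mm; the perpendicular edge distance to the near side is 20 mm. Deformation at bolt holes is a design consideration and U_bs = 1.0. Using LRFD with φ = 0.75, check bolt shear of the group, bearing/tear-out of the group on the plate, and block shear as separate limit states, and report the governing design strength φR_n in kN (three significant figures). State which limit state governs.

119 kN (bolt shear governs)

Bolt shear: A_b = π·12²/4 = 113.1 mm²; R_n = 469 × 113.1 × 3 × 1 / 1000 = 159.1 kN → 0.75 × 159.1 = 119 kN.
Bearing: edge l_c = 13, r_n = 89.54 kN; interior l_c = 31, r_n = 165.3 kN; R_n = 89.54 + 2·165.3 = 420.2 kN → 315 kN.
Block shear: A_gv = 1540, A_nv = 980, A_nt = 168 mm²; R_n = min(0.6F_uA_nv, 0.6F_yA_gv) + U_bs·F_u·A_nt = 310 kN → 232 kN.
Bolt shear governs: 119 kN.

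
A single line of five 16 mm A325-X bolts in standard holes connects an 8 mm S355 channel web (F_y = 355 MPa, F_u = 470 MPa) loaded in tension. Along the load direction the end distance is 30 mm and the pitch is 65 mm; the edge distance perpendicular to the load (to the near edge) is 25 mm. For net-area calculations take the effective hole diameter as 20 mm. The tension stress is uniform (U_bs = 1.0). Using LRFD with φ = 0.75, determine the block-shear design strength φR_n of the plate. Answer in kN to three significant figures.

Shear plane L_v = 30 + 4·65 = 290 mm; A_gv = 290 × 8 = 2320 mm².
A_nv = (290 − 4.5·20) × 8 = 1600 mm².
A_nt = (25 − 0.5·20) × 8 = 120 mm².
0.6 F_u A_nv = 451.2 kN; 0.6 F_y A_gv = 494.2 kN → shear rupture governs the shear term.
R_n = 451.2 + 1.0 × 470 × 120 / 1000 = 507.6 kN.
Design strength φR_n = 0.75 × 507.6 = 381 kN.

381 kN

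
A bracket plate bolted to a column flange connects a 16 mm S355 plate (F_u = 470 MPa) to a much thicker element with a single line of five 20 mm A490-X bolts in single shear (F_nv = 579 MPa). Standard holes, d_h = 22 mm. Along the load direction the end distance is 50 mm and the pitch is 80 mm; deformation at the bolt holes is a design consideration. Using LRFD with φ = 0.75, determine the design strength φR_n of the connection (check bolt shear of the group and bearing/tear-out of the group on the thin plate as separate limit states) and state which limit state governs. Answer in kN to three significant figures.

Bolt shear: A_b = π·20²/4 = 314.2 mm²; R_n = 579 × 314.2 × 5 × 1 / 1000 = 909.5 kN → 0.75 × 909.5 = 682 kN.
Bearing (1.2 l_c t F_u ≤ 2.4 d t F_u): upper limit = 2.4·20·16·470 / 1000 = 361 kN.
  Edge l_c = 50 − 22/2 = 39 → r_n = 351.9 kN; interior l_c = 80 − 22 = 58 → r_n = 361 kN.
  R_n,bearing = 1·351.9 + 4·361 = 1796 kN → 0.75 × 1796 = 1350 kN.
Bolt shear governs: 682 kN.

682 kN (bolt shear governs)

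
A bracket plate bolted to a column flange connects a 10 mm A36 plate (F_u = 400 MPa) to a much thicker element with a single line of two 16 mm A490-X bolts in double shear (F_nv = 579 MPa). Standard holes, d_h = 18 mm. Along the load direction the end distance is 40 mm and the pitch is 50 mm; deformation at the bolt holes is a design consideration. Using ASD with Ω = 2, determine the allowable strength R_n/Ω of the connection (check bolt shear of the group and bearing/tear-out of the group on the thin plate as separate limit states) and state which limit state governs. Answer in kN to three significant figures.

151 kN (bearing governs)

Bolt shear: A_b = π·16²/4 = 201.1 mm²; R_n = 579 × 201.1 × 2 × 2 / 1000 = 465.7 kN → 465.7 / 2 = 233 kN.
Bearing (1.2 l_c t F_u ≤ 2.4 d t F_u): upper limit = 2.4·16·10·400 / 1000 = 153.6 kN.
  Edge l_c = 40 − 18/2 = 31 → r_n = 148.8 kN; interior l_c = 50 − 18 = 32 → r_n = 153.6 kN.
  R_n,bearing = 1·148.8 + 1·153.6 = 302.4 kN → 302.4 / 2 = 151 kN.
Bearing governs: 151 kN.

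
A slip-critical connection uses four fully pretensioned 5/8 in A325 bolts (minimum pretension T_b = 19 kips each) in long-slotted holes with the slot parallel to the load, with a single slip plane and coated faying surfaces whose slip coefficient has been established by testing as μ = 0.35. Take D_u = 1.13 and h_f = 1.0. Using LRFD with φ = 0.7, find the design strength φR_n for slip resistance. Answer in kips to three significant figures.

R_n = μ · D_u · h_f · T_b · n_s · n_b = 0.35 × 1.13 × 1.0 × 19 × 1 × 4 = 30.06 kips.
Design strength φR_n = 0.7 × 30.06 = 21 kips.

21 kips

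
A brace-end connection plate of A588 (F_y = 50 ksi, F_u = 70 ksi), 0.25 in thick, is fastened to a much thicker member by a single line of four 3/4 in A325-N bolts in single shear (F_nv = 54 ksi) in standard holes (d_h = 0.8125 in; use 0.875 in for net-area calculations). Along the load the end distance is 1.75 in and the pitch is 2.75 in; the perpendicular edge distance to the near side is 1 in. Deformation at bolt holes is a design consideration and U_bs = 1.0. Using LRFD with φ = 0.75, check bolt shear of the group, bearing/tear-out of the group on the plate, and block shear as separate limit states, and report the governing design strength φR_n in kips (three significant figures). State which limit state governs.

Bolt shear: A_b = π·0.75²/4 = 0.4418 in²; R_n = 54 × 0.4418 × 4 × 1 = 95.43 kips → 0.75 × 95.43 = 71.6 kips.
Bearing: edge l_c = 1.344, r_n = 28.22 kips; interior l_c = 1.938, r_n = 31.5 kips; R_n = 28.22 + 3·31.5 = 122.7 kips → 92 kips.
Block shear: A_gv = 2.5, A_nv = 1.734, A_nt = 0.1406 in²; R_n = min(0.6F_uA_nv, 0.6F_yA_gv) + U_bs·F_u·A_nt = 82.69 kips → 62 kips.
Block shear governs: 62 kips.

62 kips (block shear governs)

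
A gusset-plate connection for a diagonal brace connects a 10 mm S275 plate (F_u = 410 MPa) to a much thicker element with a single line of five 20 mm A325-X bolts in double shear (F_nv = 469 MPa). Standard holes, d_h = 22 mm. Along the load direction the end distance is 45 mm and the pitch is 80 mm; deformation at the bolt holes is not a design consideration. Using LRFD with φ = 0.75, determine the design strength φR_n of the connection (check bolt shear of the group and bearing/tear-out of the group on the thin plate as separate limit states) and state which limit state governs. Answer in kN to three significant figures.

895 kN (bearing governs)

Bolt shear: A_b = π·20²/4 = 314.2 mm²; R_n = 469 × 314.2 × 5 × 2 / 1000 = 1473 kN → 0.75 × 1473 = 1110 kN.
Bearing (1.5 l_c t F_u ≤ 3.0 d t F_u): upper limit = 3.0·20·10·410 / 1000 = 246 kN.
  Edge l_c = 45 − 22/2 = 34 → r_n = 209.1 kN; interior l_c = 80 − 22 = 58 → r_n = 246 kN.
  R_n,bearing = 1·209.1 + 4·246 = 1193 kN → 0.75 × 1193 = 895 kN.
Bearing governs: 895 kN.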